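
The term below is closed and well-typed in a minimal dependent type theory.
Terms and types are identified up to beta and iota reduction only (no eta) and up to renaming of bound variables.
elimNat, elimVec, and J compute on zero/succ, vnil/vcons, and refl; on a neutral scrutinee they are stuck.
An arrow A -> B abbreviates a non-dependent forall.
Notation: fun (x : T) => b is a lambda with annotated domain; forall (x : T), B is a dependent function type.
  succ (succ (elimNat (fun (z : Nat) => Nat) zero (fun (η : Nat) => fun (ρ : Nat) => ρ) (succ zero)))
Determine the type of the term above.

type:
  Nat


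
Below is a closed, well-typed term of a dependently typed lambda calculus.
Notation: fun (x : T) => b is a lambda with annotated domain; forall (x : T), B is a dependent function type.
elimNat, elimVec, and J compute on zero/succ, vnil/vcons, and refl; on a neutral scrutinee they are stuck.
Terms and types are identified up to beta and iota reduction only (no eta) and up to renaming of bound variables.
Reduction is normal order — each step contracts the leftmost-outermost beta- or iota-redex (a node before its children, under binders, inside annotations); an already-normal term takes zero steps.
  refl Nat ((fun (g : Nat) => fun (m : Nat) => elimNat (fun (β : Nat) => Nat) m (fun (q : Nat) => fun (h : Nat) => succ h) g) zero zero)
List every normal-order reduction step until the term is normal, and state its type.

reduction (normal order):
  refl Nat ((fun (g : Nat) => fun (m : Nat) => elimNat (fun (β : Nat) => Nat) m (fun (q : Nat) => fun (h : Nat) => succ h) g) zero zero)
  ~> refl Nat ((fun (g : Nat) => elimNat (fun (m : Nat) => Nat) g (fun (β : Nat) => fun (q : Nat) => succ q) zero) zero)
  ~> refl Nat (elimNat (fun (g : Nat) => Nat) zero (fun (m : Nat) => fun (β : Nat) => succ β) zero)
  ~> refl Nat zero
type:
  Eq Nat zero zero


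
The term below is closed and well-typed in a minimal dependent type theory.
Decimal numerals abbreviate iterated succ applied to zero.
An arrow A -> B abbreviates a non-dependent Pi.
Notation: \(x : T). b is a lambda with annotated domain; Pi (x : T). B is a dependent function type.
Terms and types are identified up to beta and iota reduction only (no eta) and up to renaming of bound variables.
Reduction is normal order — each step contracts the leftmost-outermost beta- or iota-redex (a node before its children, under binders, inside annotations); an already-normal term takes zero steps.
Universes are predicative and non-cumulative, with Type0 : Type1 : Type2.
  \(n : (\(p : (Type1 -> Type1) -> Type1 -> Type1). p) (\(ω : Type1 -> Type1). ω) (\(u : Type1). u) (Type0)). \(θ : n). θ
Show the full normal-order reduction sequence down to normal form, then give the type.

normal-order reduction sequence:
  \(n : (\(p : (Type1 -> Type1) -> Type1 -> Type1). p) (\(ω : Type1 -> Type1). ω) (\(u : Type1). u) (Type0)). \(θ : n). θ
  ~> \(n : (\(p : Type1 -> Type1). p) (\(ω : Type1). ω) (Type0)). \(u : n). u
  ~> \(n : (\(p : Type1). p) (Type0)). \(ω : n). ω
  ~> \(n : Type0). \(p : n). p
the term's type:
  Pi (n : Type0). n -> n


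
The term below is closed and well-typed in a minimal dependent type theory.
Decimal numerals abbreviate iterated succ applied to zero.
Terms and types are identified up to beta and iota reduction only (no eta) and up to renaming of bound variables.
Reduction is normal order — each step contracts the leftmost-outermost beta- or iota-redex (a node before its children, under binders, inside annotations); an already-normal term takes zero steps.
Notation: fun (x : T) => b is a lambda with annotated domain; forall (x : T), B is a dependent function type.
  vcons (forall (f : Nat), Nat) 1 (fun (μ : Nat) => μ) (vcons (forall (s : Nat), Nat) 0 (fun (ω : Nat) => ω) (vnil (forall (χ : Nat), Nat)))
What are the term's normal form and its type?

normal form:
  vcons (forall (f : Nat), Nat) 1 (fun (μ : Nat) => μ) (vcons (forall (s : Nat), Nat) 0 (fun (ω : Nat) => ω) (vnil (forall (χ : Nat), Nat)))
inferred type:
  Vec (forall (f : Nat), Nat) 2


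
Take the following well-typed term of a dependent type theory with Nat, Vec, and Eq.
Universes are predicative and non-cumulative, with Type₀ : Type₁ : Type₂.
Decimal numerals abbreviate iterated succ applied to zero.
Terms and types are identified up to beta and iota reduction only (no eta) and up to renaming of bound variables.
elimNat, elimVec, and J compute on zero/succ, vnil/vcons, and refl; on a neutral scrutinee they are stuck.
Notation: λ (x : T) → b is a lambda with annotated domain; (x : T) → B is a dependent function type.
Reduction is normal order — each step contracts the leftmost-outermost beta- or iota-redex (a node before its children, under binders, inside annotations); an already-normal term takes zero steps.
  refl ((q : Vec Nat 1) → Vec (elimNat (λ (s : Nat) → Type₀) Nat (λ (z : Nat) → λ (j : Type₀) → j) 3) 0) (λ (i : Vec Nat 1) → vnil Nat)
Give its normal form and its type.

resulting normal form:
  refl ((q : Vec Nat 1) → Vec Nat 0) (λ (s : Vec Nat 1) → vnil Nat)
the term's type:
  Eq ((q : Vec Nat 1) → Vec Nat 0) (λ (s : Vec Nat 1) → vnil Nat) (λ (z : Vec Nat 1) → vnil Nat)
observation: contracting an elimNat iota-redex first, the term normalizes in 10 steps.


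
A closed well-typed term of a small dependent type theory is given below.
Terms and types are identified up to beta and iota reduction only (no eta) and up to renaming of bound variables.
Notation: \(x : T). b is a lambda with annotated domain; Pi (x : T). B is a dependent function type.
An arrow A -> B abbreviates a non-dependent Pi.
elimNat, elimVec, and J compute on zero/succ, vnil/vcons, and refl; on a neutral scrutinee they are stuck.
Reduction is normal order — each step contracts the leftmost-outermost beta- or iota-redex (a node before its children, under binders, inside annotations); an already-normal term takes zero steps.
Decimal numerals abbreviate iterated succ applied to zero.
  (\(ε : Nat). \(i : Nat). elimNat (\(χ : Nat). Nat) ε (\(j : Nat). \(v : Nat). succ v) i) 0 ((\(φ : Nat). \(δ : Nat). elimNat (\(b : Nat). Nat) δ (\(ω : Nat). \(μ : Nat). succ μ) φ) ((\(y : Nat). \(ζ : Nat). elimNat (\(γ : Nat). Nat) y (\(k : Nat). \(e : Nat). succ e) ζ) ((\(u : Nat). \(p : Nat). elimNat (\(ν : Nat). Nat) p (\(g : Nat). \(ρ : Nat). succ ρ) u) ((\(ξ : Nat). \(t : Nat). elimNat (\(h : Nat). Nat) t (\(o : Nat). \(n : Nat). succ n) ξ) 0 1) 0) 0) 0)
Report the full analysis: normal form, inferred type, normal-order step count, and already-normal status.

resulting normal form:
  1
type:
  Nat
normal-order step count: 24
already normal: no
first redex: a beta-redex


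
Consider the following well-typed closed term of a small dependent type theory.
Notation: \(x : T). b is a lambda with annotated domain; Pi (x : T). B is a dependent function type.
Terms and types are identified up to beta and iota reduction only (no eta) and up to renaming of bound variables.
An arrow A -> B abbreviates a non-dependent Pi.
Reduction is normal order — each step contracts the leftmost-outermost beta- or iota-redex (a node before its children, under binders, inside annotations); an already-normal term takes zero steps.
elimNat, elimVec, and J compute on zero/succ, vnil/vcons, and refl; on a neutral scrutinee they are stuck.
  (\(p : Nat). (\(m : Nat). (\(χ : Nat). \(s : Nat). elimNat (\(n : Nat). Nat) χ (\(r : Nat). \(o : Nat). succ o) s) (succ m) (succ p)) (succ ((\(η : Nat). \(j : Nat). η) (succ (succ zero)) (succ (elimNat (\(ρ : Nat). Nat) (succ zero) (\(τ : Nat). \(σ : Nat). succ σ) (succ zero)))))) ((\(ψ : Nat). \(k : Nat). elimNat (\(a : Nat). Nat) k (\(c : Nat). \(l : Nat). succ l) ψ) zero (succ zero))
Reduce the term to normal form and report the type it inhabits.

reduced normal form:
  succ (succ (succ (succ (succ (succ zero)))))
type:
  Nat
observation: normalization takes exactly 16 steps under the normal-order strategy.


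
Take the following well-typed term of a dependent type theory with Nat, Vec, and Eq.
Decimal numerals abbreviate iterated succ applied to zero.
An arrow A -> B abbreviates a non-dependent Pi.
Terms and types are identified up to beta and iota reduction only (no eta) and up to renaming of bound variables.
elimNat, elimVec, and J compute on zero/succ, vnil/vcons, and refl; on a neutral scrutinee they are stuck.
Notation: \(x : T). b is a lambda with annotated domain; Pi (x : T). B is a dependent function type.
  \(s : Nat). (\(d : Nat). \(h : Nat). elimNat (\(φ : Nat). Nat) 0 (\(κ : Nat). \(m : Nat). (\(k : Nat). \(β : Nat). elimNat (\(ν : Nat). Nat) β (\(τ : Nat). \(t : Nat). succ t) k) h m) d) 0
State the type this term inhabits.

type:
  Nat -> Nat -> Nat


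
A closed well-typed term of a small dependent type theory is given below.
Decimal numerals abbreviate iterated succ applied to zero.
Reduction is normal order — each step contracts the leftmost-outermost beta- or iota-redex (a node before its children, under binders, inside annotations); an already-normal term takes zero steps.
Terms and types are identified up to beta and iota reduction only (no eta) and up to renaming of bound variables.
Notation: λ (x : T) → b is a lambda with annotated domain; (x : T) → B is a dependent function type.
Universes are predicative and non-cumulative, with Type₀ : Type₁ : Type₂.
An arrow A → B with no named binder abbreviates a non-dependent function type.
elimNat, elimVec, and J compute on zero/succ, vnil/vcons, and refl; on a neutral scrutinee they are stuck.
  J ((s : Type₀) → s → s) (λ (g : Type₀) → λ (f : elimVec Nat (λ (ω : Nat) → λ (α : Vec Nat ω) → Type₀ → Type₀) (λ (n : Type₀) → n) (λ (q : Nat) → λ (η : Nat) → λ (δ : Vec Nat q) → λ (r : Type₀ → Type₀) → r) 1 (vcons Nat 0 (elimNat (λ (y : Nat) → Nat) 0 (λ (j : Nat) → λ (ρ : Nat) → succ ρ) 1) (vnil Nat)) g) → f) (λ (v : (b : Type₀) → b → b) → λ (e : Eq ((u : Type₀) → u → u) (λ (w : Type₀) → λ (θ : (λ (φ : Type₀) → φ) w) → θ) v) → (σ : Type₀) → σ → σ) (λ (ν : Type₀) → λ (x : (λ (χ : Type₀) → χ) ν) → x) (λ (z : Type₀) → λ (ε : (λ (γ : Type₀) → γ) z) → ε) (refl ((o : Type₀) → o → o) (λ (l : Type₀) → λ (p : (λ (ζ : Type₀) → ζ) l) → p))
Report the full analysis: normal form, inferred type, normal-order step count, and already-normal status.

normal form:
  λ (s : Type₀) → λ (g : s) → g
type:
  (s : Type₀) → s → s
normal-order step count: 2
already normal: no
first contracted redex: a J iota-redex


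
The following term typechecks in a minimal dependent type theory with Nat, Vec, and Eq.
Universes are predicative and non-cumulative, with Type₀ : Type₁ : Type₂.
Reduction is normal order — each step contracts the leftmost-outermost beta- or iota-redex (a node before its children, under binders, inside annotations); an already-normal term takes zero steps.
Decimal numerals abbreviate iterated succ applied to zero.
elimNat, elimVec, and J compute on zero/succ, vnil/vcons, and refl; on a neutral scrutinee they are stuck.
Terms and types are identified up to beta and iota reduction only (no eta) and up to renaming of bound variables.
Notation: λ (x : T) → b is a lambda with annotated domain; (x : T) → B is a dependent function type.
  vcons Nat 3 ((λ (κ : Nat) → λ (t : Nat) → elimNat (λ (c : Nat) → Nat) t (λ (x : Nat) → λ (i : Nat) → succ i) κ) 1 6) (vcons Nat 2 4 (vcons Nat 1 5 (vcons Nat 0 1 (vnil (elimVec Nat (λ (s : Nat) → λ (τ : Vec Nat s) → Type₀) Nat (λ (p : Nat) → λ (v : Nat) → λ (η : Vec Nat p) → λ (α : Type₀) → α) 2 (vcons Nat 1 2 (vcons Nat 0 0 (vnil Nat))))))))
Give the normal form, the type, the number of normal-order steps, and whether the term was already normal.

resulting normal form:
  vcons Nat 3 7 (vcons Nat 2 4 (vcons Nat 1 5 (vcons Nat 0 1 (vnil Nat))))
type:
  Vec Nat 4
steps to reach normal form (normal order): 17
already normal: no
first contracted redex: a beta-redex


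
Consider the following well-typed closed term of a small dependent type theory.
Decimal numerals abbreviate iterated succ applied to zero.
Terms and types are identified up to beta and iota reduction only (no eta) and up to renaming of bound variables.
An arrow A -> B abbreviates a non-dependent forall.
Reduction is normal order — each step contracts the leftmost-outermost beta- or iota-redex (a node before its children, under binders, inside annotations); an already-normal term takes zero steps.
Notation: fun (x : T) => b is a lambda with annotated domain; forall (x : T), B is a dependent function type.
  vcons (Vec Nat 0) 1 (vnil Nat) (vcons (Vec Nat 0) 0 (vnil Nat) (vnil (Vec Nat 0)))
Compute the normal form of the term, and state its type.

resulting normal form:
  vcons (Vec Nat 0) 1 (vnil Nat) (vcons (Vec Nat 0) 0 (vnil Nat) (vnil (Vec Nat 0)))
the term's type:
  Vec (Vec Nat 0) 2


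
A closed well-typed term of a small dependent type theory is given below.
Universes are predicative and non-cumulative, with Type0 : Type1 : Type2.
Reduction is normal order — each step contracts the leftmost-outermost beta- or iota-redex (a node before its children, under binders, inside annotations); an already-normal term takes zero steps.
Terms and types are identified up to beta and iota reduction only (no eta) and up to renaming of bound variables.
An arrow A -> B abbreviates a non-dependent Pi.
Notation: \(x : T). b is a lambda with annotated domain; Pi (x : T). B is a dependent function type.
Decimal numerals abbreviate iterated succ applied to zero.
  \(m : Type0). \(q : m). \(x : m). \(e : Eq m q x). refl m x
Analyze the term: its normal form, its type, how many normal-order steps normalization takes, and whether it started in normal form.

reduced normal form:
  \(m : Type0). \(q : m). \(x : m). \(e : Eq m q x). refl m x
inferred type:
  Pi (m : Type0). Pi (q : m). Pi (x : m). Eq m q x -> Eq m x x
reduction steps (normal order): 0
term was already normal: yes


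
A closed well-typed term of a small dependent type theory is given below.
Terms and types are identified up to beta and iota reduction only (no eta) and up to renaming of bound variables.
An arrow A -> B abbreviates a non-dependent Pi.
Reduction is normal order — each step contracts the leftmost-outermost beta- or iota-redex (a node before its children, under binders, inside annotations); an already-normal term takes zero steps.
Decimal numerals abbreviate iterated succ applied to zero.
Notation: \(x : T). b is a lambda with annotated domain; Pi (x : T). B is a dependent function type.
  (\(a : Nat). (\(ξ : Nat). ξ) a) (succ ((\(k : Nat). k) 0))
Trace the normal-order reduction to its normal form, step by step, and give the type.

reduction (normal order):
  (\(a : Nat). (\(ξ : Nat). ξ) a) (succ ((\(k : Nat). k) 0))
  ~> (\(a : Nat). a) (succ ((\(ξ : Nat). ξ) 0))
  ~> succ ((\(a : Nat). a) 0)
  ~> 1
the term's type:
  Nat


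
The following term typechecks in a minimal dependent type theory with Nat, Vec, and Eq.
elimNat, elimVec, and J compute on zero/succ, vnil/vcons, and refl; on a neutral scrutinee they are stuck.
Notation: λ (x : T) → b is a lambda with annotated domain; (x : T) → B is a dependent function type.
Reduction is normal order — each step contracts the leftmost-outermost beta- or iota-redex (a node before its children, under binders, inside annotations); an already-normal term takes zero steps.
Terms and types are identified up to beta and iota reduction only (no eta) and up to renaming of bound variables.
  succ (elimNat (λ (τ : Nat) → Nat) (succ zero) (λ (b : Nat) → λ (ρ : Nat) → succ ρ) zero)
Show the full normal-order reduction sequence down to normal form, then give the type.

normal-order reduction:
  succ (elimNat (λ (τ : Nat) → Nat) (succ zero) (λ (b : Nat) → λ (ρ : Nat) → succ ρ) zero)
  ~> succ (succ zero)
type:
  Nat


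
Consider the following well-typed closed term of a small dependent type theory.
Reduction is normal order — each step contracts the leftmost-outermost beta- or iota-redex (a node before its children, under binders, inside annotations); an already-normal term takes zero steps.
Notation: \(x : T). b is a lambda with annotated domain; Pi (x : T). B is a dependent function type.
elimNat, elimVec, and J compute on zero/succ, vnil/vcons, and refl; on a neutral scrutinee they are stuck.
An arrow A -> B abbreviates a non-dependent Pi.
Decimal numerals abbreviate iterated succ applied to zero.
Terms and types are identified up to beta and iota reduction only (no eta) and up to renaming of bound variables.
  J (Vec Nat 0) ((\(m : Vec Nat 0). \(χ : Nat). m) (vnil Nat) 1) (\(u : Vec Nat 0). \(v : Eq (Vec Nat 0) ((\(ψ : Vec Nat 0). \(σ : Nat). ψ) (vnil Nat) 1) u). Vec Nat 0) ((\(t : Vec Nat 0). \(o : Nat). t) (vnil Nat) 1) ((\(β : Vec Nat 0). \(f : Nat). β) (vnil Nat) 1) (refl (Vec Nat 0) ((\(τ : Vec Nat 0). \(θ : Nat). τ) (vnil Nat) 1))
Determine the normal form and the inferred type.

resulting normal form:
  vnil Nat
the term's type:
  Vec Nat 0
observation: contracting a J iota-redex first, the term normalizes in 3 steps.


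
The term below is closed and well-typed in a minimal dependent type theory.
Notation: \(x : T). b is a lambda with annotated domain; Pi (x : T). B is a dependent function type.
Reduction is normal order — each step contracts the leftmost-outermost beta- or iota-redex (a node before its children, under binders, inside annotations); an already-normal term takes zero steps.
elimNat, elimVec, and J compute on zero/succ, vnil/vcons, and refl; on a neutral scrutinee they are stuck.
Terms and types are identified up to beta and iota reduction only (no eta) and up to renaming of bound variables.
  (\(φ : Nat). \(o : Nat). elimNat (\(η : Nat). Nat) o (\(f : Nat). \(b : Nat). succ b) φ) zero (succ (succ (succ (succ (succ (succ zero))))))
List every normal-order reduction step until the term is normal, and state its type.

normal-order reduction sequence:
  (\(φ : Nat). \(o : Nat). elimNat (\(η : Nat). Nat) o (\(f : Nat). \(b : Nat). succ b) φ) zero (succ (succ (succ (succ (succ (succ zero))))))
  ~> (\(φ : Nat). elimNat (\(o : Nat). Nat) φ (\(η : Nat). \(f : Nat). succ f) zero) (succ (succ (succ (succ (succ (succ zero))))))
  ~> elimNat (\(φ : Nat). Nat) (succ (succ (succ (succ (succ (succ zero)))))) (\(o : Nat). \(η : Nat). succ η) zero
  ~> succ (succ (succ (succ (succ (succ zero)))))
type:
  Nat


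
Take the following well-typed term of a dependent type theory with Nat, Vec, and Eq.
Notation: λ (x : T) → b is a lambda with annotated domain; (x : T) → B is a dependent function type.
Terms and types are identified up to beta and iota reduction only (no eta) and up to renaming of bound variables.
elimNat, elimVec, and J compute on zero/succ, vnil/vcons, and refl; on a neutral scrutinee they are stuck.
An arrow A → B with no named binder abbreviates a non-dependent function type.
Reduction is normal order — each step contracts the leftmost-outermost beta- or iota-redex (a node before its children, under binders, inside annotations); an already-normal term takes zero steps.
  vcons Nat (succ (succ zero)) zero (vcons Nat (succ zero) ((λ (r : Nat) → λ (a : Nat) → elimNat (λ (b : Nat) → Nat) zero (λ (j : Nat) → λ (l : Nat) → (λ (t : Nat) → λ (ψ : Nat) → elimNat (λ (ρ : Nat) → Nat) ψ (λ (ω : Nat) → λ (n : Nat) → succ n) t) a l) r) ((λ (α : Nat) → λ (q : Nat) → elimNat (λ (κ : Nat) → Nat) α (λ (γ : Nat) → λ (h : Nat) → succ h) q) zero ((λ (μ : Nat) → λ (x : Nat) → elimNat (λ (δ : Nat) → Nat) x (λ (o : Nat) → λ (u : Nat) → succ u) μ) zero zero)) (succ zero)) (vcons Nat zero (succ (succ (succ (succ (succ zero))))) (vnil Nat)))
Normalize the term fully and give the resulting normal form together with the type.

reduced normal form:
  vcons Nat (succ (succ zero)) zero (vcons Nat (succ zero) zero (vcons Nat zero (succ (succ (succ (succ (succ zero))))) (vnil Nat)))
the term's type:
  Vec Nat (succ (succ (succ zero)))
observation: 15 normal-order steps separate the term from its normal form.


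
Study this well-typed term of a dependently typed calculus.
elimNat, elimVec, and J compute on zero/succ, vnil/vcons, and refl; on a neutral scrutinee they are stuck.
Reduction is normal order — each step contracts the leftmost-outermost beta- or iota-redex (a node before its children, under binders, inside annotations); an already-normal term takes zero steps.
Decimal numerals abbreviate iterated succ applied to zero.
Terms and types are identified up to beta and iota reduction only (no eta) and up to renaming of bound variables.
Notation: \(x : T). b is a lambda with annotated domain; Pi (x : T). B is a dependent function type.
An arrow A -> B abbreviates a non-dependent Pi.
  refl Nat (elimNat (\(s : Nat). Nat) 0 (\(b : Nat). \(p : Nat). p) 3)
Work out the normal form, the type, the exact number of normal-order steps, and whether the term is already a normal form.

normal form:
  refl Nat 0
inferred type:
  Eq Nat 0 0
steps to reach normal form (normal order): 10
already normal: no
first contracted redex: an elimNat iota-redex


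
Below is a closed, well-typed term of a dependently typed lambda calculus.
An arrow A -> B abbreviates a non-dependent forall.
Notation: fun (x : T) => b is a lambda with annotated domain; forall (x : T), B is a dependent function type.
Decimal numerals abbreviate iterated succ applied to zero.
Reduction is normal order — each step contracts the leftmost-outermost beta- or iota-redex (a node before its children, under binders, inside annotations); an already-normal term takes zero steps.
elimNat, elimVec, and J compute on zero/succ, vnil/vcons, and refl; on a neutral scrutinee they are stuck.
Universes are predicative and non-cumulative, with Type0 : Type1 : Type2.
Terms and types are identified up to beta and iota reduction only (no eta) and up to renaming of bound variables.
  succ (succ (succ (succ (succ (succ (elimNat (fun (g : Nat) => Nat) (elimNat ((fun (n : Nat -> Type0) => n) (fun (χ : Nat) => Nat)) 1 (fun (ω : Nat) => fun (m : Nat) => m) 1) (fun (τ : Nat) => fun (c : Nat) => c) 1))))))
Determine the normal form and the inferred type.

normal form:
  7
the term's type:
  Nat


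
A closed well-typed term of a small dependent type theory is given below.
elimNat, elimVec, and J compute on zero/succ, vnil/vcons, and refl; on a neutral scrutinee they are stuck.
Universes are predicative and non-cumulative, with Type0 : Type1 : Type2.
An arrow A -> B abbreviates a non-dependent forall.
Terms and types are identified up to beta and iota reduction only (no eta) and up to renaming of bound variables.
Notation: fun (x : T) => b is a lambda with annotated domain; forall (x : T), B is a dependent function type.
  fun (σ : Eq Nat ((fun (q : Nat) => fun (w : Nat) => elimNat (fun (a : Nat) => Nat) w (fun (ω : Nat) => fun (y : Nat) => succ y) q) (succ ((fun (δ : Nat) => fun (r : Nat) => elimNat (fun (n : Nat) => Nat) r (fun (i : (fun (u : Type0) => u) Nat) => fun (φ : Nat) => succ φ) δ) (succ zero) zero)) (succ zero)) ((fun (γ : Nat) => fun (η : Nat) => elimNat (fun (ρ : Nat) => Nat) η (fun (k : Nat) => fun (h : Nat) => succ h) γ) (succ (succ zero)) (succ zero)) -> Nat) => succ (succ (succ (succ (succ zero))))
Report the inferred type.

inferred type:
  (Eq Nat (succ (succ (succ zero))) (succ (succ (succ zero))) -> Nat) -> Nat


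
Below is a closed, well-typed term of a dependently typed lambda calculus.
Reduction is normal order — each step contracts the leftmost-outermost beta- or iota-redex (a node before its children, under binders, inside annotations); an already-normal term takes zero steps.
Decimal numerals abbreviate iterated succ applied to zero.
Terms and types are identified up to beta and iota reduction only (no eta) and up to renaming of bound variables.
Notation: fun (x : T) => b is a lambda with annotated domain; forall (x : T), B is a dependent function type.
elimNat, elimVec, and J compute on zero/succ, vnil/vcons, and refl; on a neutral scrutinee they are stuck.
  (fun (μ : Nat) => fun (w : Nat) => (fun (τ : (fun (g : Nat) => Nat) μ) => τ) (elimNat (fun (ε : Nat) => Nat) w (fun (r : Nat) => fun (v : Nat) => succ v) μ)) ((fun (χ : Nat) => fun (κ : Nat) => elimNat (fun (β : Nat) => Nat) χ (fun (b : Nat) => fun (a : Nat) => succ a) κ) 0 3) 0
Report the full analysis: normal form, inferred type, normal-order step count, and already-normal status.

reduced normal form:
  3
inferred type:
  Nat
steps to reach normal form (normal order): 25
started in normal form: no
first redex: a beta-redex


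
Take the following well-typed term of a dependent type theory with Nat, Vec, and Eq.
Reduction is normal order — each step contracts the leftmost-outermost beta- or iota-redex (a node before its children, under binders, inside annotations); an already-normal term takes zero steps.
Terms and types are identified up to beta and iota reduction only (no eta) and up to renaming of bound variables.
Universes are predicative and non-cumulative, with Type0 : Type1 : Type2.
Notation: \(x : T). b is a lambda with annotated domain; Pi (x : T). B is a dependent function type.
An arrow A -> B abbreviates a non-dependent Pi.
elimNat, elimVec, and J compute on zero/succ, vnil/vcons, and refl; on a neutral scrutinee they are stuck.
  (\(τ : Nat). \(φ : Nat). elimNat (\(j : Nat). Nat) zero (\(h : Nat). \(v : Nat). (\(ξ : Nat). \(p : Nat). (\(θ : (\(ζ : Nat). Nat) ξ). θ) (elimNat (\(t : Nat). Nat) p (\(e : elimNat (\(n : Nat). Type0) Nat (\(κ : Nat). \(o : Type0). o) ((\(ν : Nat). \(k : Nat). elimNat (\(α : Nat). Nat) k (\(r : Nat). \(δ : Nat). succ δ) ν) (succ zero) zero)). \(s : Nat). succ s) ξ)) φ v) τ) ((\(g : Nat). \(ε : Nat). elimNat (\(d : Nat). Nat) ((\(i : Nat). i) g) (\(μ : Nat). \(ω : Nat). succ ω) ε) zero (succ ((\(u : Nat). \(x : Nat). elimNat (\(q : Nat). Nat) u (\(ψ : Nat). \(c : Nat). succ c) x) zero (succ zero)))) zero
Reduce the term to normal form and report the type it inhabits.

normal form:
  zero
inferred type:
  Nat
observation: normalization takes exactly 29 steps under the normal-order strategy.


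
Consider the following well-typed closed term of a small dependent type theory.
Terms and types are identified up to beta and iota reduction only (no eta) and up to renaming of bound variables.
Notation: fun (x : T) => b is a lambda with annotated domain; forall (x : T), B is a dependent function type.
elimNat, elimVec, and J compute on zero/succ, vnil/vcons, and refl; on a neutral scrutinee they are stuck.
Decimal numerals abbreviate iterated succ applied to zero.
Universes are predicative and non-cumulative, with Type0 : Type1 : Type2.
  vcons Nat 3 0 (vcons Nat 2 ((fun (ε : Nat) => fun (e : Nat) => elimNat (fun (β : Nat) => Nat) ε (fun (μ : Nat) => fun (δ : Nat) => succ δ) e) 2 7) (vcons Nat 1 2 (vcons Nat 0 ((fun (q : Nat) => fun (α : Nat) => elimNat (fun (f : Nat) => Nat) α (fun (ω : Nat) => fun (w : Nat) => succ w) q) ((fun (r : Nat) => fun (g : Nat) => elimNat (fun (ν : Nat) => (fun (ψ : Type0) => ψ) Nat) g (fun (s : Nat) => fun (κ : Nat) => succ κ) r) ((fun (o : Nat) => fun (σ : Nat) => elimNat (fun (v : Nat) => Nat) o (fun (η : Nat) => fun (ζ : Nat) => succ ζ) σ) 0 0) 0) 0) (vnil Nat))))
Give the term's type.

inferred type:
  Vec Nat 4


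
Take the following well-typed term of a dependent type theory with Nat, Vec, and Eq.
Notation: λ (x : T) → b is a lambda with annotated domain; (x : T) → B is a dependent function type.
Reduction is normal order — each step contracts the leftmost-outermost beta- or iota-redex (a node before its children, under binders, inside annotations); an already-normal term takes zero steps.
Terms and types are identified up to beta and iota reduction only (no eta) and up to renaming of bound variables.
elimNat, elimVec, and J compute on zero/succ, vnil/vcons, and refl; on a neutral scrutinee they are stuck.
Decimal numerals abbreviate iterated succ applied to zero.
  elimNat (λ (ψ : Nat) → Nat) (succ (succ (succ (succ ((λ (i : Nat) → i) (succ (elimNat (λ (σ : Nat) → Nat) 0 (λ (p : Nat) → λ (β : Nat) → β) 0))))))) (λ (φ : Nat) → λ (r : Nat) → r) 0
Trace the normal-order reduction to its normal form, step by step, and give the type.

normal-order reduction:
  elimNat (λ (ψ : Nat) → Nat) (succ (succ (succ (succ ((λ (i : Nat) → i) (succ (elimNat (λ (σ : Nat) → Nat) 0 (λ (p : Nat) → λ (β : Nat) → β) 0))))))) (λ (φ : Nat) → λ (r : Nat) → r) 0
  ~> succ (succ (succ (succ ((λ (ψ : Nat) → ψ) (succ (elimNat (λ (i : Nat) → Nat) 0 (λ (σ : Nat) → λ (p : Nat) → p) 0))))))
  ~> succ (succ (succ (succ (succ (elimNat (λ (ψ : Nat) → Nat) 0 (λ (i : Nat) → λ (σ : Nat) → σ) 0)))))
  ~> 5
the term's type:
  Nat


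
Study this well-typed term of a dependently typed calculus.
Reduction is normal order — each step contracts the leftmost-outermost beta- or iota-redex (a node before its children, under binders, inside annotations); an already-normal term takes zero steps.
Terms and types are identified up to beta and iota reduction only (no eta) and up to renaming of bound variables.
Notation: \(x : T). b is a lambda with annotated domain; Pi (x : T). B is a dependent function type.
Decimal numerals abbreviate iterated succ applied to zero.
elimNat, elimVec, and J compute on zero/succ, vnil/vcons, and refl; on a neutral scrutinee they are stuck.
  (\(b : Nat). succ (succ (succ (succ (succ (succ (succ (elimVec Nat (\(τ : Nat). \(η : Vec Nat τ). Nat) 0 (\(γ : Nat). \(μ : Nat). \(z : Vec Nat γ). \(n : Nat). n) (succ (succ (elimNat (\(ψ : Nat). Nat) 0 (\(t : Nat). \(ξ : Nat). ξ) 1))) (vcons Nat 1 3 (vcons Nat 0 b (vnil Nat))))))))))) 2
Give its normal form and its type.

resulting normal form:
  7
the term's type:
  Nat


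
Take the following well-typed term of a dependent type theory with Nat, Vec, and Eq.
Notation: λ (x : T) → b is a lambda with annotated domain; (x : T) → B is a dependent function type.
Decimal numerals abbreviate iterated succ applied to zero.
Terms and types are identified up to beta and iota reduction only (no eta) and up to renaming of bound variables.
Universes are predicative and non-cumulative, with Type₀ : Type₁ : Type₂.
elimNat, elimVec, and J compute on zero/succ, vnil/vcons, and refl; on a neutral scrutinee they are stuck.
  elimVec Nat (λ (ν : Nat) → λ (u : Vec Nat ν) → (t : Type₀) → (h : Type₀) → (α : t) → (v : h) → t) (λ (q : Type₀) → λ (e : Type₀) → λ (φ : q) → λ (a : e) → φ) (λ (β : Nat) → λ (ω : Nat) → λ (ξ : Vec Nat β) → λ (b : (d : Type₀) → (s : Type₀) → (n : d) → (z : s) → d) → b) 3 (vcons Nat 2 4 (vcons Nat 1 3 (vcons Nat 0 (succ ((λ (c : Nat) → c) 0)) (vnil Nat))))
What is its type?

the term's type:
  (ν : Type₀) → (u : Type₀) → (t : ν) → (h : u) → ν


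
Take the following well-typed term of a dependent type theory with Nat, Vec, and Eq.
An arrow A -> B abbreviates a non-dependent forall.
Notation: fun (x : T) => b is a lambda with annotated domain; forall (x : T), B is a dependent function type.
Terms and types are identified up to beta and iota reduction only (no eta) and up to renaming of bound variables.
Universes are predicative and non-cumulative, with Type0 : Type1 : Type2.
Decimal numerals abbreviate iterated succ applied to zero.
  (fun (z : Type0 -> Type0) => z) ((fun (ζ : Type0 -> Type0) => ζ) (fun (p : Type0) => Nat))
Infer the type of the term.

inferred type:
  Type0 -> Type0


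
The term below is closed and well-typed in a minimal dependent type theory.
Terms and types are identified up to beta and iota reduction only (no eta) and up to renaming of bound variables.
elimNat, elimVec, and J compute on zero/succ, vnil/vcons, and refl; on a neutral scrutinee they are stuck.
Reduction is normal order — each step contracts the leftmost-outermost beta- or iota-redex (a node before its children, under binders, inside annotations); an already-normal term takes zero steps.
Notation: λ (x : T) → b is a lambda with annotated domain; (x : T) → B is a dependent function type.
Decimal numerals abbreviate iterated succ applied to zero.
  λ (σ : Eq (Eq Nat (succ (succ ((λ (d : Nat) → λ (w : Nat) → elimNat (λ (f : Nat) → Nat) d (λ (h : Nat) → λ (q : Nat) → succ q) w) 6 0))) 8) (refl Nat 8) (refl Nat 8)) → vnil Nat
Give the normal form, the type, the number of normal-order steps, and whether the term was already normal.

reduced normal form:
  λ (σ : Eq (Eq Nat 8 8) (refl Nat 8) (refl Nat 8)) → vnil Nat
type:
  (σ : Eq (Eq Nat 8 8) (refl Nat 8) (refl Nat 8)) → Vec Nat 0
reduction steps (normal order): 3
started in normal form: no
first redex: a beta-redex


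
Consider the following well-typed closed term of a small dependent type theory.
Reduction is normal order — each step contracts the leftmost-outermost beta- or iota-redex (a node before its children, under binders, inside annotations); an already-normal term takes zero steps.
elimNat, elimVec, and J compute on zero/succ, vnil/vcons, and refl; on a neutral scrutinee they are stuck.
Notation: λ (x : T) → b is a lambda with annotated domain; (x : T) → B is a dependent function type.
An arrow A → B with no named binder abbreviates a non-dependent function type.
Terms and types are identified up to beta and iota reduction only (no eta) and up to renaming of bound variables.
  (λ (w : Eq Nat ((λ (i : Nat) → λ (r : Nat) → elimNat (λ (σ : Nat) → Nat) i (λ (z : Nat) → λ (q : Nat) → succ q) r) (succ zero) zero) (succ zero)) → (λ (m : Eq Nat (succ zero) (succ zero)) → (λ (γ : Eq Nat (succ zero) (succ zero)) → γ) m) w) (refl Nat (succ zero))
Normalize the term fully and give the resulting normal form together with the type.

normal form:
  refl Nat (succ zero)
the term's type:
  Eq Nat (succ zero) (succ zero)


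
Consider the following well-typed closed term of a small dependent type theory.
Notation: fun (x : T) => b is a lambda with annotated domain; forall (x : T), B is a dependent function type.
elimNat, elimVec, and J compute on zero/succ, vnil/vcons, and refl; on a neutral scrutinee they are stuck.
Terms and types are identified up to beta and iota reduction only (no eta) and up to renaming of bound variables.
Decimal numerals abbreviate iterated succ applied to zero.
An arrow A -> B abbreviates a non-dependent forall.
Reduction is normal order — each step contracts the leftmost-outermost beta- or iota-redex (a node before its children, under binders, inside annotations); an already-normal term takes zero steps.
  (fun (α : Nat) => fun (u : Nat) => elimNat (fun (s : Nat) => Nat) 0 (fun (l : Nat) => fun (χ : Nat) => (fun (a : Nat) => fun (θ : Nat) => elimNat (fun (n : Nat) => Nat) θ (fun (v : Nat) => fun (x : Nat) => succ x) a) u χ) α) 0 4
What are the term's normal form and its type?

normal form:
  0
inferred type:
  Nat


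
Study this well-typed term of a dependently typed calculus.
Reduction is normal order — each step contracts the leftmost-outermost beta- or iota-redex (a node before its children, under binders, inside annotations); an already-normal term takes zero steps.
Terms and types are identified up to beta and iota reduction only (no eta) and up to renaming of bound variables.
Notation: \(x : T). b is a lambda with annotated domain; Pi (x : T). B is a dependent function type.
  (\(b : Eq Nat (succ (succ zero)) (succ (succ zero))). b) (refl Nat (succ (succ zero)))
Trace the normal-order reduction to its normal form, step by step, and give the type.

normal-order reduction:
  (\(b : Eq Nat (succ (succ zero)) (succ (succ zero))). b) (refl Nat (succ (succ zero)))
  ~> refl Nat (succ (succ zero))
inferred type:
  Eq Nat (succ (succ zero)) (succ (succ zero))


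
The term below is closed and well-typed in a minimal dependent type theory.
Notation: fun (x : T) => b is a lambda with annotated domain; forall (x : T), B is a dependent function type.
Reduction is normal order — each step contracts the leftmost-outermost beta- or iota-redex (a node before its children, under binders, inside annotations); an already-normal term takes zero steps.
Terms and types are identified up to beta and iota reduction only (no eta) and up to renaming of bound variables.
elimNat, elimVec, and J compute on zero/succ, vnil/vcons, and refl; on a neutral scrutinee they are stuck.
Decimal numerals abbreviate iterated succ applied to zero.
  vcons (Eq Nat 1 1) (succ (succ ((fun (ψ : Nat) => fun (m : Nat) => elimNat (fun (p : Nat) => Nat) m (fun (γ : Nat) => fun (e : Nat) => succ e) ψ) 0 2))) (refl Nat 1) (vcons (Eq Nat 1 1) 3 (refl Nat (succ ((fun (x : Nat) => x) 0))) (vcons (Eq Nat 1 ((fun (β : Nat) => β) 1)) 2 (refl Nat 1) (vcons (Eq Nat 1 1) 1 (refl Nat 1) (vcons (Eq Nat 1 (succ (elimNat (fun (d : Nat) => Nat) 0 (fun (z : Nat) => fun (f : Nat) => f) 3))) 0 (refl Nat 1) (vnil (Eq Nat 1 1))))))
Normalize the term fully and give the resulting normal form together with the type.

resulting normal form:
  vcons (Eq Nat 1 1) 4 (refl Nat 1) (vcons (Eq Nat 1 1) 3 (refl Nat 1) (vcons (Eq Nat 1 1) 2 (refl Nat 1) (vcons (Eq Nat 1 1) 1 (refl Nat 1) (vcons (Eq Nat 1 1) 0 (refl Nat 1) (vnil (Eq Nat 1 1))))))
inferred type:
  Vec (Eq Nat 1 1) 5
observation: 15 normal-order steps separate the term from its normal form.


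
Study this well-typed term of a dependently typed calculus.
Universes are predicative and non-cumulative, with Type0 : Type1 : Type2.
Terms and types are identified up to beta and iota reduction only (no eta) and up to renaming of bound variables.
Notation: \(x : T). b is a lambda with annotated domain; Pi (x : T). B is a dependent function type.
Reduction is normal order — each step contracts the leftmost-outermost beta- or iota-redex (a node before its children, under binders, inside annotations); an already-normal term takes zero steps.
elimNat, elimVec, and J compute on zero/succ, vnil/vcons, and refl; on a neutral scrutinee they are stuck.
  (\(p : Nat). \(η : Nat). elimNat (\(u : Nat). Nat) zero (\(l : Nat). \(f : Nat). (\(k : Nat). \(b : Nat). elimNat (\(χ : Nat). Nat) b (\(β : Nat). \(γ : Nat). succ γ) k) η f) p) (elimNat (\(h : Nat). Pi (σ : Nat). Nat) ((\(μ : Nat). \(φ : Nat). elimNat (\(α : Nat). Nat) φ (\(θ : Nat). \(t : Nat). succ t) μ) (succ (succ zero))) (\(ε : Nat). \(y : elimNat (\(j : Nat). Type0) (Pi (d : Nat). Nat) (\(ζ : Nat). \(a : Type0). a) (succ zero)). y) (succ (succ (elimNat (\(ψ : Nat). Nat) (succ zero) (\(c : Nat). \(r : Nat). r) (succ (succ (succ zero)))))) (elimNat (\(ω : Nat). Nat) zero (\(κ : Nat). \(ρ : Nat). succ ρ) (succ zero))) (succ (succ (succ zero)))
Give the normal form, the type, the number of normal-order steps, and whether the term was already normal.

reduced normal form:
  succ (succ (succ (succ (succ (succ (succ (succ (succ zero))))))))
the term's type:
  Nat
reduction steps (normal order): 61
term was already normal: no
first redex: a beta-redex


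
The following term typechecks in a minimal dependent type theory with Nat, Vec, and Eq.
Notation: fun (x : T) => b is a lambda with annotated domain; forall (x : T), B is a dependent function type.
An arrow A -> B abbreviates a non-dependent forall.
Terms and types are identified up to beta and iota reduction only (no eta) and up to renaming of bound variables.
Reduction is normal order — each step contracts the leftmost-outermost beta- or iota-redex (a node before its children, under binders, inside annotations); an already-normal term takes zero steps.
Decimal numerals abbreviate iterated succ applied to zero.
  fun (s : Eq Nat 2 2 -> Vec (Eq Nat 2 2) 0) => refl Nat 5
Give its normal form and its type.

normal form:
  fun (s : Eq Nat 2 2 -> Vec (Eq Nat 2 2) 0) => refl Nat 5
the term's type:
  (Eq Nat 2 2 -> Vec (Eq Nat 2 2) 0) -> Eq Nat 5 5
observation: no redex remains anywhere in the term; it is its own normal form.


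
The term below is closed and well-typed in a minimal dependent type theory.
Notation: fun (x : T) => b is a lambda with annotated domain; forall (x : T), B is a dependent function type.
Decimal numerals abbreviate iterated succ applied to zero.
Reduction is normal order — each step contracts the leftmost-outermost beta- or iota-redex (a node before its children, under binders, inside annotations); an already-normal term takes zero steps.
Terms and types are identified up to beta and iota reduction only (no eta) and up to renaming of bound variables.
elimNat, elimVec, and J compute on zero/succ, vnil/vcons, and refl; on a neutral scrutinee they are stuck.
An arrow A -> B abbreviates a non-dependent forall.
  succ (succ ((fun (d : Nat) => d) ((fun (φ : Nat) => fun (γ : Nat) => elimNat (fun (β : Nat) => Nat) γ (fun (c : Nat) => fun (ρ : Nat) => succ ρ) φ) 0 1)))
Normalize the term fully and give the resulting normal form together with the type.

normal form:
  3
type:
  Nat
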